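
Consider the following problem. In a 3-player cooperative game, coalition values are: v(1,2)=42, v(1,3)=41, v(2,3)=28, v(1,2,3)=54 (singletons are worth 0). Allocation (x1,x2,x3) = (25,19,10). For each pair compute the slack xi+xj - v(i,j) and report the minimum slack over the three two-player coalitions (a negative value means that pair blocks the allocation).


Step 1: Slack for coalition (1,2): x1+x2 - v12 = 44 - 42 = 2
Step 2: Slack for coalition (1,3): x1+x3 - v13 = 35 - 41 = -6
Step 3: Slack for coalition (2,3): x2+x3 - v23 = 29 - 28 = 1
Step 4: Minimum slack = min(2, -6, 1) = -6, attained by (1,3); coalition (1,3) can block (slack < 0), so the allocation is not in the core

-6


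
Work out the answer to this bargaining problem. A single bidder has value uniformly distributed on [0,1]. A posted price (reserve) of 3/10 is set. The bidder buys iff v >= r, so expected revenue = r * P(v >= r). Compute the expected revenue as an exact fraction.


Step 1: Posted price r = 3/10, value support [0,1]
Step 2: P(v >= r) = (1 - 3/10)/1 = 7/10
Step 3: Expected revenue = r * P(v >= r) = 3/10 * 7/10
Step 4: Revenue = 21/100

21/100


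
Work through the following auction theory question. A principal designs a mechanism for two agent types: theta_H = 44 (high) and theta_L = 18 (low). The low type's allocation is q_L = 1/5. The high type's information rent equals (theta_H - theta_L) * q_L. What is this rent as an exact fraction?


Step 1: theta_H - theta_L = 44 - 18 = 26
Step 2: Information rent = (theta_H - theta_L) * q_L
Step 3: = 26 * 1/5
Step 4: = 26/5

26/5


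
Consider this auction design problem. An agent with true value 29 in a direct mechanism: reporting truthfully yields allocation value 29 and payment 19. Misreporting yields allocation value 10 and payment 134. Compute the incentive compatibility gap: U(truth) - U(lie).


Step 1: U(truth) = value - payment = 29 - 19 = 10
Step 2: U(lie) = allocation - payment = 10 - 134 = -124
Step 3: IC gap = 10 - (-124) = 134

134


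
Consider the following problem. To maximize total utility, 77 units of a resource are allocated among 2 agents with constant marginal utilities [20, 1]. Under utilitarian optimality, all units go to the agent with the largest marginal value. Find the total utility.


Step 1: The marginal utilities are [20, 1]
Step 2: The highest marginal utility is 20
Step 3: All 77 units go to that agent
Step 4: Total utility = 20 * 77 = 1540

1540


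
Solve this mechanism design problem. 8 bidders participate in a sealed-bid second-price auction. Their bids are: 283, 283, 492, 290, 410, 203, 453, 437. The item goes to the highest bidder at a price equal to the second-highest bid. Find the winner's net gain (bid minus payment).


Step 1: Sort bids in descending order: 492, 453, 437, 410, 290, 283, 283, 203
Step 2: The winning bid is the highest: 492
Step 3: The payment equals the second-highest bid: 453
Step 4: Surplus = winner's bid - payment = 492 - 453 = 39

39


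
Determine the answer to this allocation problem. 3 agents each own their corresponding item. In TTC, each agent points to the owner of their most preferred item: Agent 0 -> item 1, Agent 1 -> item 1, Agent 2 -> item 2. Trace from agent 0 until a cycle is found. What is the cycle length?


Step 1: Trace the pointer graph from agent 0: 0 -> 1 -> 1
Step 2: A cycle is detected when we revisit agent 1
Step 3: The cycle is: 1 -> 1
Step 4: Cycle length = 1

1


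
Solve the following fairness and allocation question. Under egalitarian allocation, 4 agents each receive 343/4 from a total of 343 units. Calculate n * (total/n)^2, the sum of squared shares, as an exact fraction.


Step 1: Each agent's share = 343/4
Step 2: Square of each share = (343/4)^2 = 117649/16
Step 3: Sum of squares = 4 * 117649/16 = 117649/4

117649/4


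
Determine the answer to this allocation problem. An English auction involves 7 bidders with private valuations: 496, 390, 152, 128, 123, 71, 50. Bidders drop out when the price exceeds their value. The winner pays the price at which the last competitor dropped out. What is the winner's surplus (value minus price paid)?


Step 1: Identify the highest value: 496
Step 2: Identify the second-highest value: 390
Step 3: The final price = second-highest value = 390
Step 4: Surplus = 496 - 390 = 106

106


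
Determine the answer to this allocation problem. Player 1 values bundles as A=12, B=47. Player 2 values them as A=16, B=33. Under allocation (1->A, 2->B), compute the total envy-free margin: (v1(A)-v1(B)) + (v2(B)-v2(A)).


Step 1: Player 1's margin = v1(A) - v1(B) = 12 - 47 = -35
Step 2: Player 2's margin = v2(B) - v2(A) = 33 - 16 = 17
Step 3: Total margin = -35 + 17 = -18

-18


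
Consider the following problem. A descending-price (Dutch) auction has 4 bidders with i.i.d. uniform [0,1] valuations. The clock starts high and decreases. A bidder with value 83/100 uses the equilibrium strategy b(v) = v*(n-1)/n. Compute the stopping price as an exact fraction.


Step 1: Dutch auctions are strategically equivalent to first-price auctions
Step 2: The equilibrium bid is b(v) = v*(n-1)/n
Step 3: b = 83/100 * 3/4
Step 4: b = 249/400

249/400


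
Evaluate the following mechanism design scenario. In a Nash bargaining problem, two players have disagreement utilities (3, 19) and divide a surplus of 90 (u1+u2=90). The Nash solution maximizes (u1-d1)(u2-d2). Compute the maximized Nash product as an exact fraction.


Step 1: The Nash solution splits surplus symmetrically above the disagreement point
Step 2: u1 = (total + d1 - d2)/2 = (90 + 3 - 19)/2 = 37
Step 3: u2 = (total - d1 + d2)/2 = (90 - 3 + 19)/2 = 53
Step 4: Nash product = (37 - 3) * (53 - 19)
Step 5: = 34 * 34 = 1156

1156


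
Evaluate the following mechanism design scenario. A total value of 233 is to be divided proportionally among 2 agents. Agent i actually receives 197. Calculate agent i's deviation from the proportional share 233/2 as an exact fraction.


Step 1: Proportional share = 233/2
Step 2: Agent's actual allocation = 197
Step 3: Excess = 197 - 233/2 = 161/2

161/2


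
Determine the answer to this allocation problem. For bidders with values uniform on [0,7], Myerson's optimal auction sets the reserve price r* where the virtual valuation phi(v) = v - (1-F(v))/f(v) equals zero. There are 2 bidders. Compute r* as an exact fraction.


Step 1: For U[0,7], F(v) = v/7 and f(v) = 1/7
Step 2: phi(v) = v - (1 - v/7)/(1/7) = v - (7 - v) = 2v - 7
Step 3: Set phi(r*) = 0: 2r* - 7 = 0
Step 4: r* = 7/2 (the number of bidders n = 2 does not enter)

7/2


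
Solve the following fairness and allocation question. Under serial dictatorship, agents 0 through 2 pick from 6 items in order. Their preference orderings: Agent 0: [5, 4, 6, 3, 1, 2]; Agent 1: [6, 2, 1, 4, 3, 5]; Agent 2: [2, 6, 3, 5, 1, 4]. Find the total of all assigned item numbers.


Step 1: Agent 0 picks item 5
Step 2: Agent 1 picks item 6
Step 3: Agent 2 picks item 2
Step 4: Sum = 5 + 6 + 2 = 13

13


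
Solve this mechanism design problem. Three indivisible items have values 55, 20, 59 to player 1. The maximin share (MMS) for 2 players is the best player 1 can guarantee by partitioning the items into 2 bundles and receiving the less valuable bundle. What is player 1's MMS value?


Step 1: Item values = 55, 20, 59
Step 2: Enumerate all 2-bundle partitions and take the smaller bundle:
  Partition 1: {55} vs {20,59} -> bundles 55, 79; min = 55
  Partition 2: {20} vs {55,59} -> bundles 20, 114; min = 20
  Partition 3: {59} vs {55,20} -> bundles 59, 75; min = 59
Step 3: MMS = max(55, 20, 59) = 59

59


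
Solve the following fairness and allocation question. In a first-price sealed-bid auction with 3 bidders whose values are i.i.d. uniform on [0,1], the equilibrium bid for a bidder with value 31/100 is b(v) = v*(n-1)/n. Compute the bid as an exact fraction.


Step 1: The symmetric BNE bidding function is b(v) = v * (n-1) / n
Step 2: Substitute v = 31/100 and n = 3
Step 3: b = 31/100 * 2/3
Step 4: b = 31/150

31/150


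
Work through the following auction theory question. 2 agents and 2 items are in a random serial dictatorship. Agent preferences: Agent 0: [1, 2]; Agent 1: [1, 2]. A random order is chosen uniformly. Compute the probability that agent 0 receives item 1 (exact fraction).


Step 1: Agent 0 wants item 1
Step 2: There are 2 possible orderings of agents
Step 3: In 1 orderings, agent 0 gets item 1
Step 4: Probability = 1/2

1/2


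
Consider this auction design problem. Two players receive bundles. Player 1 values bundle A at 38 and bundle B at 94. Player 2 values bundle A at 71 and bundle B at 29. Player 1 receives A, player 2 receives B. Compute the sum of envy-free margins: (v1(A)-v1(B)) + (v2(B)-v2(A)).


Step 1: Player 1's margin = v1(A) - v1(B) = 38 - 94 = -56
Step 2: Player 2's margin = v2(B) - v2(A) = 29 - 71 = -42
Step 3: Total margin = -56 + -42 = -98

-98


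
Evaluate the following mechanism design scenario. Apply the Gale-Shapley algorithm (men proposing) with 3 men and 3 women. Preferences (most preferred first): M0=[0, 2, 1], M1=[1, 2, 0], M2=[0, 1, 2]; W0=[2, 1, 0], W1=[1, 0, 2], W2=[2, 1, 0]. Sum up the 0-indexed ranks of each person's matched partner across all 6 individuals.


Step 1: Run Gale-Shapley (men propose, women hold best offer):
  M0 proposes to W0; she accepts
  M1 proposes to W1; she accepts
  M2 proposes to W0; she switches from M0
  M0 proposes to W2; she accepts
Step 2: Final matching: W0-M2, W1-M1, W2-M0
Step 3: 0-indexed ranks (man's rank of his match, then woman's): 0 + 0 + 0 + 0 + 1 + 2
Step 4: Total rank sum = 3

3


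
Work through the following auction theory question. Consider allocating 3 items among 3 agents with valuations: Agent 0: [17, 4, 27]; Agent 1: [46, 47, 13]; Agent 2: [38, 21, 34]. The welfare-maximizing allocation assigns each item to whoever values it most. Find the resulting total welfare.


Step 1: For each item, find the maximum value among all agents.
Step 2: Item 0 -> Agent 1 (value 46)
Step 3: Item 1 -> Agent 1 (value 47)
Step 4: Item 2 -> Agent 2 (value 34)
Step 5: Total welfare = 46 + 47 + 34 = 127

127


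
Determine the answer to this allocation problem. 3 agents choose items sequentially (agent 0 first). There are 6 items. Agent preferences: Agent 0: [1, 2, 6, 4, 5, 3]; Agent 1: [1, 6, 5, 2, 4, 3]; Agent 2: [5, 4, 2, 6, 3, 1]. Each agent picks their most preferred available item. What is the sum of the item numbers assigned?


Step 1: Agent 0 picks item 1
Step 2: Agent 1 picks item 6
Step 3: Agent 2 picks item 5
Step 4: Sum = 1 + 6 + 5 = 12

12


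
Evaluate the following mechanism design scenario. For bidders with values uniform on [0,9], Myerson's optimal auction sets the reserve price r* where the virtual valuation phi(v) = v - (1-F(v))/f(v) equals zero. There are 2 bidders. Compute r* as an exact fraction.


Step 1: For U[0,9], F(v) = v/9 and f(v) = 1/9
Step 2: phi(v) = v - (1 - v/9)/(1/9) = v - (9 - v) = 2v - 9
Step 3: Set phi(r*) = 0: 2r* - 9 = 0
Step 4: r* = 9/2 (the number of bidders n = 2 does not enter)

9/2


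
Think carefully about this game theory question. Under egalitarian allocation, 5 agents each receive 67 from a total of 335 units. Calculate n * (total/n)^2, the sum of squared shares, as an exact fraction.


Step 1: Each agent's share = 335/5 = 67
Step 2: Square of each share = (67)^2 = 4489
Step 3: Sum of squares = 5 * 4489 = 22445

22445


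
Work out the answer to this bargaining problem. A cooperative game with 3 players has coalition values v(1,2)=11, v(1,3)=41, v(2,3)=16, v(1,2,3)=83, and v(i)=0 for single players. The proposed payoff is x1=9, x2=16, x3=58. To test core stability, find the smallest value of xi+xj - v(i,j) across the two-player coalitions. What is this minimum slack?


Step 1: Slack for coalition (1,2): x1+x2 - v12 = 25 - 11 = 14
Step 2: Slack for coalition (1,3): x1+x3 - v13 = 67 - 41 = 26
Step 3: Slack for coalition (2,3): x2+x3 - v23 = 74 - 16 = 58
Step 4: Minimum slack = min(14, 26, 58) = 14, attained by (1,2); no pair can gain by deviating, so the allocation is in the core

14


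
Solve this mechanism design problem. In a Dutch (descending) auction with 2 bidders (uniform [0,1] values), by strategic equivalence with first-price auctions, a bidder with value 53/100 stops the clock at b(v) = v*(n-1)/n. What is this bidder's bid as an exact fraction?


Step 1: Dutch auctions are strategically equivalent to first-price auctions
Step 2: The equilibrium bid is b(v) = v*(n-1)/n
Step 3: b = 53/100 * 1/2
Step 4: b = 53/200

53/200


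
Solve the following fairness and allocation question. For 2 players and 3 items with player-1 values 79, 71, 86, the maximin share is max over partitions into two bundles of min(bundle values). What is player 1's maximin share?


Step 1: Item values = 79, 71, 86
Step 2: Enumerate all 2-bundle partitions and take the smaller bundle:
  Partition 1: {79} vs {71,86} -> bundles 79, 157; min = 79
  Partition 2: {71} vs {79,86} -> bundles 71, 165; min = 71
  Partition 3: {86} vs {79,71} -> bundles 86, 150; min = 86
Step 3: MMS = max(79, 71, 86) = 86

86


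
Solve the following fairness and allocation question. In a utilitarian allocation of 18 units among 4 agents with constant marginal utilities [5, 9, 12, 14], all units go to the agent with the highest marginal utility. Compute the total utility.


Step 1: The marginal utilities are [5, 9, 12, 14]
Step 2: The highest marginal utility is 14
Step 3: All 18 units go to that agent
Step 4: Total utility = 14 * 18 = 252

252


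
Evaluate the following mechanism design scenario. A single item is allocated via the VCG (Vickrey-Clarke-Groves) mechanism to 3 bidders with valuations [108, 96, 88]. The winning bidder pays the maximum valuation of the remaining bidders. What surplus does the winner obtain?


Step 1: The winner is the agent with the highest value: agent 0 with value 108
Step 2: Values of other agents: [96, 88]
Step 3: VCG payment = max of others' values = 96
Step 4: Surplus = 108 - 96 = 12

12


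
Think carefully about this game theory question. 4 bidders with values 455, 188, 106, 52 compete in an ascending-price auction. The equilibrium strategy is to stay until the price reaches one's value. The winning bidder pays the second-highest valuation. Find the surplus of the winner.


Step 1: Identify the highest value: 455
Step 2: Identify the second-highest value: 188
Step 3: The final price = second-highest value = 188
Step 4: Surplus = 455 - 188 = 267

267


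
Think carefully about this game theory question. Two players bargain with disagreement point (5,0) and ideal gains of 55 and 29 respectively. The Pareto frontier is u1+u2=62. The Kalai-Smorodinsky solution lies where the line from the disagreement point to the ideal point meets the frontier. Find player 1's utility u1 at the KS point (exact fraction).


Step 1: At the KS point, (u1-d1)/r1 = (u2-d2)/r2 = t and u1+u2 = 62
Step 2: u1 = d1 + r1*t and u2 = d2 + r2*t, so (d1 + r1*t) + (d2 + r2*t) = 62
Step 3: t = (62 - 5 - 0)/(55 + 29) = 57/84 = 19/28
Step 4: u1 = d1 + r1*t = 5 + 55 * 19/28 = 1185/28
Step 5: (Check: u2 = d2 + r2*t = 551/28; u1+u2 = 1185/28 + 551/28 = 62, on the frontier.)

1185/28


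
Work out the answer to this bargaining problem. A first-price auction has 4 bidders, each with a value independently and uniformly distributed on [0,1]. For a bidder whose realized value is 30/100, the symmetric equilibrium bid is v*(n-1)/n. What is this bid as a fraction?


Step 1: The symmetric BNE bidding function is b(v) = v * (n-1) / n
Step 2: Substitute v = 3/10 and n = 4
Step 3: b = 3/10 * 3/4
Step 4: b = 9/40

9/40


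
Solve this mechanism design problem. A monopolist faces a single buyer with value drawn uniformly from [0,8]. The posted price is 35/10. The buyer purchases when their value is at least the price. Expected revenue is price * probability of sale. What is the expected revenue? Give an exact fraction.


Step 1: Posted price r = 7/2, value support [0,8]
Step 2: P(v >= r) = (8 - 7/2)/8 = 9/16
Step 3: Expected revenue = r * P(v >= r) = 7/2 * 9/16
Step 4: Revenue = 63/32

63/32


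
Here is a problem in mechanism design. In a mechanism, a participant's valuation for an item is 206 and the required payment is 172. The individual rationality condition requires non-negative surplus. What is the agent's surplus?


Step 1: Surplus = value - payment = 206 - 172 = 34
Step 2: IR is satisfied (surplus >= 0)

34


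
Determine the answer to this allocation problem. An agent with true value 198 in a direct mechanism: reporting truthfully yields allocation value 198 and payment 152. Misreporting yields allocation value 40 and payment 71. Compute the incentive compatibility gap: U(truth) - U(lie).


Step 1: U(truth) = value - payment = 198 - 152 = 46
Step 2: U(lie) = allocation - payment = 40 - 71 = -31
Step 3: IC gap = 46 - (-31) = 77

77


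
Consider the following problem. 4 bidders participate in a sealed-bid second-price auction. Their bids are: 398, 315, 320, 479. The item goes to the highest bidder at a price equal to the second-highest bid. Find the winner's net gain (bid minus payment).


Step 1: Sort bids in descending order: 479, 398, 320, 315
Step 2: The winning bid is the highest: 479
Step 3: The payment equals the second-highest bid: 398
Step 4: Surplus = winner's bid - payment = 479 - 398 = 81

81


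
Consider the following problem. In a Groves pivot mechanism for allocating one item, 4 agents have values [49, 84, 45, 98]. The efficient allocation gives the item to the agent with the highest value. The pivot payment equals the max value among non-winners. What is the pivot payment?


Step 1: The efficient winner is agent 3 with value 98
Step 2: Other agents' values: [49, 84, 45]
Step 3: Pivot payment = max(others) = 84
Step 4: The winner pays 84

84


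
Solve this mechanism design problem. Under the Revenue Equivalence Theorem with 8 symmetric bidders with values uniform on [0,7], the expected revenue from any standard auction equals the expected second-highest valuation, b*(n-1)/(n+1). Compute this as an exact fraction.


Step 1: By Revenue Equivalence, expected revenue = b*(n-1)/(n+1)
Step 2: Substituting n = 8, b = 7
Step 3: Revenue = 7*(8-1)/(8+1) = 7*7/9
Step 4: Revenue = 49/9

49/9


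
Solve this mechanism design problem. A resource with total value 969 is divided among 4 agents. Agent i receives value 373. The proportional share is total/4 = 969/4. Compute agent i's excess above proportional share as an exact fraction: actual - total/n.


Step 1: Proportional share = 969/4
Step 2: Agent's actual allocation = 373
Step 3: Excess = 373 - 969/4 = 523/4

523/4


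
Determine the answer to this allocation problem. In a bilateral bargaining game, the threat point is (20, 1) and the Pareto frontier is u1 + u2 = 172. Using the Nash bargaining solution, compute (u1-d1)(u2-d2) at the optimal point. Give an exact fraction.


Step 1: The Nash solution splits surplus symmetrically above the disagreement point
Step 2: u1 = (total + d1 - d2)/2 = (172 + 20 - 1)/2 = 191/2
Step 3: u2 = (total - d1 + d2)/2 = (172 - 20 + 1)/2 = 153/2
Step 4: Nash product = (191/2 - 20) * (153/2 - 1)
Step 5: = 151/2 * 151/2 = 22801/4

22801/4


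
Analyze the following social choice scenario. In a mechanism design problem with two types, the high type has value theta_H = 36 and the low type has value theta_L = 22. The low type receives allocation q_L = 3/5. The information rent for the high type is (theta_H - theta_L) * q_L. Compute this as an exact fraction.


Step 1: theta_H - theta_L = 36 - 22 = 14
Step 2: Information rent = (theta_H - theta_L) * q_L
Step 3: = 14 * 3/5
Step 4: = 42/5

42/5


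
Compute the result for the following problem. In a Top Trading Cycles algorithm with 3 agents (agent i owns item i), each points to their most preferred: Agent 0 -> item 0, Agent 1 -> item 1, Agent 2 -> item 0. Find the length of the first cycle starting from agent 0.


Step 1: Trace the pointer graph from agent 0: 0 -> 0
Step 2: A cycle is detected when we revisit agent 0
Step 3: The cycle is: 0 -> 0
Step 4: Cycle length = 1

1


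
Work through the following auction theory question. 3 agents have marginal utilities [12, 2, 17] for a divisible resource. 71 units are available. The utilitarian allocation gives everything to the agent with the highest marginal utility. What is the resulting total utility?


Step 1: The marginal utilities are [12, 2, 17]
Step 2: The highest marginal utility is 17
Step 3: All 71 units go to that agent
Step 4: Total utility = 17 * 71 = 1207

1207


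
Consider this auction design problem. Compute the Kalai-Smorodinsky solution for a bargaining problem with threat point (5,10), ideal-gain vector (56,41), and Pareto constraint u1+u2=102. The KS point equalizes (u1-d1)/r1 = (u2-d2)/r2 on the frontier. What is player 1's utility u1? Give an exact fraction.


Step 1: At the KS point, (u1-d1)/r1 = (u2-d2)/r2 = t and u1+u2 = 102
Step 2: u1 = d1 + r1*t and u2 = d2 + r2*t, so (d1 + r1*t) + (d2 + r2*t) = 102
Step 3: t = (102 - 5 - 10)/(56 + 41) = 87/97
Step 4: u1 = d1 + r1*t = 5 + 56 * 87/97 = 5357/97
Step 5: (Check: u2 = d2 + r2*t = 4537/97; u1+u2 = 5357/97 + 4537/97 = 102, on the frontier.)

5357/97


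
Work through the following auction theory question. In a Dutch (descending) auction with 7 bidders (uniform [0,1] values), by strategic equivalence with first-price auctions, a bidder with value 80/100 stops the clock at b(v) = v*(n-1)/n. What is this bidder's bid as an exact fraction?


Step 1: Dutch auctions are strategically equivalent to first-price auctions
Step 2: The equilibrium bid is b(v) = v*(n-1)/n
Step 3: b = 4/5 * 6/7
Step 4: b = 24/35

24/35


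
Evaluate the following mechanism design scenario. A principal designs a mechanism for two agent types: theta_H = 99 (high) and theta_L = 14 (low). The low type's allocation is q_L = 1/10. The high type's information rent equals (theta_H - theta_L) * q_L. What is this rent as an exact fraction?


Step 1: theta_H - theta_L = 99 - 14 = 85
Step 2: Information rent = (theta_H - theta_L) * q_L
Step 3: = 85 * 1/10
Step 4: = 17/2

17/2


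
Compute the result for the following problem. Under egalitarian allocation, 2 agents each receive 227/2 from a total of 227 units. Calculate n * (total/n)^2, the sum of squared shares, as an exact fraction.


Step 1: Each agent's share = 227/2
Step 2: Square of each share = (227/2)^2 = 51529/4
Step 3: Sum of squares = 2 * 51529/4 = 51529/2

51529/2


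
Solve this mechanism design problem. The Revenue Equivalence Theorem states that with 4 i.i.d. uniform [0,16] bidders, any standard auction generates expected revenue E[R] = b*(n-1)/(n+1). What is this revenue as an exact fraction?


Step 1: By Revenue Equivalence, expected revenue = b*(n-1)/(n+1)
Step 2: Substituting n = 4, b = 16
Step 3: Revenue = 16*(4-1)/(4+1) = 16*3/5
Step 4: Revenue = 48/5

48/5


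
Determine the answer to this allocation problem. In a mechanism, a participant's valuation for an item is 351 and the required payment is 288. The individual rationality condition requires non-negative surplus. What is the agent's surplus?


Step 1: Surplus = value - payment = 351 - 288 = 63
Step 2: IR is satisfied (surplus >= 0)

63


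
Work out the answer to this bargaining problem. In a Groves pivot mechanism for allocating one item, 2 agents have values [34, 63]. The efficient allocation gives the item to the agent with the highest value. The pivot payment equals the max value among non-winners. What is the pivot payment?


Step 1: The efficient winner is agent 1 with value 63
Step 2: Other agents' values: [34]
Step 3: Pivot payment = max(others) = 34
Step 4: The winner pays 34

34


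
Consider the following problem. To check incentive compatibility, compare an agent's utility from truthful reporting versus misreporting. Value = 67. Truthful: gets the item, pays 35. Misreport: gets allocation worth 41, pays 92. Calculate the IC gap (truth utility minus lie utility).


Step 1: U(truth) = value - payment = 67 - 35 = 32
Step 2: U(lie) = allocation - payment = 41 - 92 = -51
Step 3: IC gap = 32 - (-51) = 83

83


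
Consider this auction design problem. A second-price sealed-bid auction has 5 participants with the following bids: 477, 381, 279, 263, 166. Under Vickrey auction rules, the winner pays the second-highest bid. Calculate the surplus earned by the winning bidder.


Step 1: Sort bids in descending order: 477, 381, 279, 263, 166
Step 2: The winning bid is the highest: 477
Step 3: The payment equals the second-highest bid: 381
Step 4: Surplus = winner's bid - payment = 477 - 381 = 96

96


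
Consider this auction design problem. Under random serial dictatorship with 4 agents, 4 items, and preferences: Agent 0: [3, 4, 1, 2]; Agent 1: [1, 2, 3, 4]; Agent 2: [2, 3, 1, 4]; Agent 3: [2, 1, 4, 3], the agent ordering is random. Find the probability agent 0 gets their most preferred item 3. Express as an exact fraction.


Step 1: Agent 0 wants item 3
Step 2: There are 24 possible orderings of agents
Step 3: In 19 orderings, agent 0 gets item 3
Step 4: Probability = 19/24

19/24


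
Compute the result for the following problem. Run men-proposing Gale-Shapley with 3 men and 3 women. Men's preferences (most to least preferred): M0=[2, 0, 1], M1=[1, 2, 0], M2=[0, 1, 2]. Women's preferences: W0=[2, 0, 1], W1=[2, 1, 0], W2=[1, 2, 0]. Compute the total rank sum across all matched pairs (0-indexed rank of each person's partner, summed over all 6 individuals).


Step 1: Run Gale-Shapley (men propose, women hold best offer):
  M0 proposes to W2; she accepts
  M1 proposes to W1; she accepts
  M2 proposes to W0; she accepts
Step 2: Final matching: W0-M2, W1-M1, W2-M0
Step 3: 0-indexed ranks (man's rank of his match, then woman's): 0 + 0 + 0 + 1 + 0 + 2
Step 4: Total rank sum = 3

3


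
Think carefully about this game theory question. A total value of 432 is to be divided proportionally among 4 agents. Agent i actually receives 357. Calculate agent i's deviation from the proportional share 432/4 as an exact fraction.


Step 1: Proportional share = 432/4 = 108
Step 2: Agent's actual allocation = 357
Step 3: Excess = 357 - 108 = 249

249


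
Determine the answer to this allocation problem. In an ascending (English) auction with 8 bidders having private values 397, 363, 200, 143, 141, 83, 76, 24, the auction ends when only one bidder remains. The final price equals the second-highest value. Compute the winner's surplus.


Step 1: Identify the highest value: 397
Step 2: Identify the second-highest value: 363
Step 3: The final price = second-highest value = 363
Step 4: Surplus = 397 - 363 = 34

34


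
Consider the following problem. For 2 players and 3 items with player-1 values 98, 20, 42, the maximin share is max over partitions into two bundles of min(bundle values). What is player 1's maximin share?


Step 1: Item values = 98, 20, 42
Step 2: Enumerate all 2-bundle partitions and take the smaller bundle:
  Partition 1: {98} vs {20,42} -> bundles 98, 62; min = 62
  Partition 2: {20} vs {98,42} -> bundles 20, 140; min = 20
  Partition 3: {42} vs {98,20} -> bundles 42, 118; min = 42
Step 3: MMS = max(62, 20, 42) = 62

62


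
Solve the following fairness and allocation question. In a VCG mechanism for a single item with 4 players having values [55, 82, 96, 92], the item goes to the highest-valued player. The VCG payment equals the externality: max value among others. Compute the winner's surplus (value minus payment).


Step 1: The winner is the agent with the highest value: agent 2 with value 96
Step 2: Values of other agents: [55, 82, 92]
Step 3: VCG payment = max of others' values = 92
Step 4: Surplus = 96 - 92 = 4

4


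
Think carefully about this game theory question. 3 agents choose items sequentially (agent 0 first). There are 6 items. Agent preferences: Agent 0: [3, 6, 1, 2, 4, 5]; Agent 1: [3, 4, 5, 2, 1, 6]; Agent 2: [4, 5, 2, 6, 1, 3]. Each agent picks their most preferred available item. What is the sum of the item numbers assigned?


Step 1: Agent 0 picks item 3
Step 2: Agent 1 picks item 4
Step 3: Agent 2 picks item 5
Step 4: Sum = 3 + 4 + 5 = 12

12


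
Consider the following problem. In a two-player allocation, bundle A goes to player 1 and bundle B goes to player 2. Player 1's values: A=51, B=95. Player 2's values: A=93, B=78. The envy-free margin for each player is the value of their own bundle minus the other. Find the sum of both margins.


Step 1: Player 1's margin = v1(A) - v1(B) = 51 - 95 = -44
Step 2: Player 2's margin = v2(B) - v2(A) = 78 - 93 = -15
Step 3: Total margin = -44 + -15 = -59

-59


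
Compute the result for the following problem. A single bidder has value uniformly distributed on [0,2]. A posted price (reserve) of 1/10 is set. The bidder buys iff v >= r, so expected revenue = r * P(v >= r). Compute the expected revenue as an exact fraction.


Step 1: Posted price r = 1/10, value support [0,2]
Step 2: P(v >= r) = (2 - 1/10)/2 = 19/20
Step 3: Expected revenue = r * P(v >= r) = 1/10 * 19/20
Step 4: Revenue = 19/200

19/200


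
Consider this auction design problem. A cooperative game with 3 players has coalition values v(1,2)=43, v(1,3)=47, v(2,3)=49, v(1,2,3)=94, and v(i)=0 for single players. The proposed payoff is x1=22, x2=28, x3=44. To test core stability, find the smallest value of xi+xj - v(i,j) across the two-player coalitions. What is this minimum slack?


Step 1: Slack for coalition (1,2): x1+x2 - v12 = 50 - 43 = 7
Step 2: Slack for coalition (1,3): x1+x3 - v13 = 66 - 47 = 19
Step 3: Slack for coalition (2,3): x2+x3 - v23 = 72 - 49 = 23
Step 4: Minimum slack = min(7, 19, 23) = 7, attained by (1,2); no pair can gain by deviating, so the allocation is in the core

7


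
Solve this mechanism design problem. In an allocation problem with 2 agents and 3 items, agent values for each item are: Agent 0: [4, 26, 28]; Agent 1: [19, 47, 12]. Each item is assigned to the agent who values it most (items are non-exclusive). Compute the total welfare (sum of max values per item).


Step 1: For each item, find the maximum value among all agents.
Step 2: Item 0 -> Agent 1 (value 19)
Step 3: Item 1 -> Agent 1 (value 47)
Step 4: Item 2 -> Agent 0 (value 28)
Step 5: Total welfare = 19 + 47 + 28 = 94

94


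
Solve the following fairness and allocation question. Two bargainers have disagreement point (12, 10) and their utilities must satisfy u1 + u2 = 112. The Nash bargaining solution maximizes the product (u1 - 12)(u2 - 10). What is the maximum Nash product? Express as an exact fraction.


Step 1: The Nash solution splits surplus symmetrically above the disagreement point
Step 2: u1 = (total + d1 - d2)/2 = (112 + 12 - 10)/2 = 57
Step 3: u2 = (total - d1 + d2)/2 = (112 - 12 + 10)/2 = 55
Step 4: Nash product = (57 - 12) * (55 - 10)
Step 5: = 45 * 45 = 2025

2025


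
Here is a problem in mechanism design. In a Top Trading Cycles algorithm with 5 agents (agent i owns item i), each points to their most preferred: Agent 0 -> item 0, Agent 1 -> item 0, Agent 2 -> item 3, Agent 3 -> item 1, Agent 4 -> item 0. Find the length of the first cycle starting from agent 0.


Step 1: Trace the pointer graph from agent 0: 0 -> 0
Step 2: A cycle is detected when we revisit agent 0
Step 3: The cycle is: 0 -> 0
Step 4: Cycle length = 1

1


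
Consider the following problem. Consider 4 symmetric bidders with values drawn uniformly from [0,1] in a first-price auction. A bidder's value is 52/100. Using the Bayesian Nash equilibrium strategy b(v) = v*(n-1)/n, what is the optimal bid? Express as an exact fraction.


Step 1: The symmetric BNE bidding function is b(v) = v * (n-1) / n
Step 2: Substitute v = 13/25 and n = 4
Step 3: b = 13/25 * 3/4
Step 4: b = 39/100

39/100


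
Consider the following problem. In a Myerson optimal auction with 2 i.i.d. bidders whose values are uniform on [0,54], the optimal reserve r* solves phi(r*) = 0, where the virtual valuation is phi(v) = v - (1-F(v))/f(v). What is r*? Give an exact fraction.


Step 1: For U[0,54], F(v) = v/54 and f(v) = 1/54
Step 2: phi(v) = v - (1 - v/54)/(1/54) = v - (54 - v) = 2v - 54
Step 3: Set phi(r*) = 0: 2r* - 54 = 0
Step 4: r* = 54/2 = 27 (the number of bidders n = 2 does not enter)

27


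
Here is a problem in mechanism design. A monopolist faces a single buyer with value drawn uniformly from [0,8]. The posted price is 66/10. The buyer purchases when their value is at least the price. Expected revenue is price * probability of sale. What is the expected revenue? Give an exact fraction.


Step 1: Posted price r = 33/5, value support [0,8]
Step 2: P(v >= r) = (8 - 33/5)/8 = 7/40
Step 3: Expected revenue = r * P(v >= r) = 33/5 * 7/40
Step 4: Revenue = 231/200

231/200


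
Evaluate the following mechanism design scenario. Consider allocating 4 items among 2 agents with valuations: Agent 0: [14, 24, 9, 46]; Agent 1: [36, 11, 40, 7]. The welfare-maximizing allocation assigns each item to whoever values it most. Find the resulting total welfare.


Step 1: For each item, find the maximum value among all agents.
Step 2: Item 0 -> Agent 1 (value 36)
Step 3: Item 1 -> Agent 0 (value 24)
Step 4: Item 2 -> Agent 1 (value 40)
Step 5: Item 3 -> Agent 0 (value 46)
Step 6: Total welfare = 36 + 24 + 40 + 46 = 146

146


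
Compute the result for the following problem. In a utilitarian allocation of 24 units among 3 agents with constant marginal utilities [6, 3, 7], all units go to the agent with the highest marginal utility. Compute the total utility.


Step 1: The marginal utilities are [6, 3, 7]
Step 2: The highest marginal utility is 7
Step 3: All 24 units go to that agent
Step 4: Total utility = 7 * 24 = 168

168


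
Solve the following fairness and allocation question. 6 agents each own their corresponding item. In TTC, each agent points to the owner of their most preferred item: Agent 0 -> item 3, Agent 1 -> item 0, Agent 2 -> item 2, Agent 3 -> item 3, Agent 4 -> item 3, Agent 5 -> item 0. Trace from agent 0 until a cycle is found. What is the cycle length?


Step 1: Trace the pointer graph from agent 0: 0 -> 3 -> 3
Step 2: A cycle is detected when we revisit agent 3
Step 3: The cycle is: 3 -> 3
Step 4: Cycle length = 1

1


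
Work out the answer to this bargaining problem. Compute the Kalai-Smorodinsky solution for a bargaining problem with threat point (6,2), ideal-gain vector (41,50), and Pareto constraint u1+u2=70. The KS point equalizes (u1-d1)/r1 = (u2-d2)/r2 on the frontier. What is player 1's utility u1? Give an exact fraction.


Step 1: At the KS point, (u1-d1)/r1 = (u2-d2)/r2 = t and u1+u2 = 70
Step 2: u1 = d1 + r1*t and u2 = d2 + r2*t, so (d1 + r1*t) + (d2 + r2*t) = 70
Step 3: t = (70 - 6 - 2)/(41 + 50) = 62/91
Step 4: u1 = d1 + r1*t = 6 + 41 * 62/91 = 3088/91
Step 5: (Check: u2 = d2 + r2*t = 3282/91; u1+u2 = 3088/91 + 3282/91 = 70, on the frontier.)

3088/91


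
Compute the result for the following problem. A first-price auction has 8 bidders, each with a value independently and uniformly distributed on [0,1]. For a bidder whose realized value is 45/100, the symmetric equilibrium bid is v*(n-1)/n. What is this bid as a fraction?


Step 1: The symmetric BNE bidding function is b(v) = v * (n-1) / n
Step 2: Substitute v = 9/20 and n = 8
Step 3: b = 9/20 * 7/8
Step 4: b = 63/160

63/160


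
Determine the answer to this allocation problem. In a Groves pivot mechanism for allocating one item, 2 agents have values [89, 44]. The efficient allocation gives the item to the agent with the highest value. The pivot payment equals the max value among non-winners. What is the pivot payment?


Step 1: The efficient winner is agent 0 with value 89
Step 2: Other agents' values: [44]
Step 3: Pivot payment = max(others) = 44
Step 4: The winner pays 44

44


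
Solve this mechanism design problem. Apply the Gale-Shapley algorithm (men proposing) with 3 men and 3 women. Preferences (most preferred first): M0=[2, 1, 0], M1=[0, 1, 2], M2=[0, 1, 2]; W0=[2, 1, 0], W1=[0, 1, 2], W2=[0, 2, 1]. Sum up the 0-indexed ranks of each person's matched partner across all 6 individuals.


Step 1: Run Gale-Shapley (men propose, women hold best offer):
  M0 proposes to W2; she accepts
  M1 proposes to W0; she accepts
  M2 proposes to W0; she switches from M1
  M1 proposes to W1; she accepts
Step 2: Final matching: W0-M2, W1-M1, W2-M0
Step 3: 0-indexed ranks (man's rank of his match, then woman's): 0 + 0 + 1 + 1 + 0 + 0
Step 4: Total rank sum = 2

2


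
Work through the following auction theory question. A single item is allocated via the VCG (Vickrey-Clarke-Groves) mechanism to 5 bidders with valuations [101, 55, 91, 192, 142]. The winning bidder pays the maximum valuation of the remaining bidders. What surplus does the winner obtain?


Step 1: The winner is the agent with the highest value: agent 3 with value 192
Step 2: Values of other agents: [101, 55, 91, 142]
Step 3: VCG payment = max of others' values = 142
Step 4: Surplus = 192 - 142 = 50

50


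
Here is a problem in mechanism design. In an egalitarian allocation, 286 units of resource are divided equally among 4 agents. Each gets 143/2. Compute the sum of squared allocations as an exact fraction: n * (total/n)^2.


Step 1: Each agent's share = 286/4 = 143/2
Step 2: Square of each share = (143/2)^2 = 20449/4
Step 3: Sum of squares = 4 * 20449/4 = 20449

20449


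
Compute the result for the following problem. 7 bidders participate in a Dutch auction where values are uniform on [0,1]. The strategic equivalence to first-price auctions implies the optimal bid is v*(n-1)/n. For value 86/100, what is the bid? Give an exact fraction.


Step 1: Dutch auctions are strategically equivalent to first-price auctions
Step 2: The equilibrium bid is b(v) = v*(n-1)/n
Step 3: b = 43/50 * 6/7
Step 4: b = 129/175

129/175


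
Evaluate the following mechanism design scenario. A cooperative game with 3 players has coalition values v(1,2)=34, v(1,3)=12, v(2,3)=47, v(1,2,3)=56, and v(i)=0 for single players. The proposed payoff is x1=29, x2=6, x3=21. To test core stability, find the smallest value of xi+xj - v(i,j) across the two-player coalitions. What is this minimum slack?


Step 1: Slack for coalition (1,2): x1+x2 - v12 = 35 - 34 = 1
Step 2: Slack for coalition (1,3): x1+x3 - v13 = 50 - 12 = 38
Step 3: Slack for coalition (2,3): x2+x3 - v23 = 27 - 47 = -20
Step 4: Minimum slack = min(1, 38, -20) = -20, attained by (2,3); coalition (2,3) can block (slack < 0), so the allocation is not in the core

-20


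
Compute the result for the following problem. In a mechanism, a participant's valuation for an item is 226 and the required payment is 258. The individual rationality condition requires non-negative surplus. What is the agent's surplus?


Step 1: Surplus = value - payment = 226 - 258 = -32
Step 2: IR is violated (surplus < 0)

-32


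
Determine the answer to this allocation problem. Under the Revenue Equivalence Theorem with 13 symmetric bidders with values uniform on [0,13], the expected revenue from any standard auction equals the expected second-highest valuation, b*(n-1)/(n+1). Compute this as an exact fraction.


Step 1: By Revenue Equivalence, expected revenue = b*(n-1)/(n+1)
Step 2: Substituting n = 13, b = 13
Step 3: Revenue = 13*(13-1)/(13+1) = 13*12/14
Step 4: Revenue = 156/14 = 78/7

78/7


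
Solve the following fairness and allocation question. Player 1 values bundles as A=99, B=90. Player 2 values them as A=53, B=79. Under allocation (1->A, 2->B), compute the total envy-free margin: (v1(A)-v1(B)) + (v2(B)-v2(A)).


Step 1: Player 1's margin = v1(A) - v1(B) = 99 - 90 = 9
Step 2: Player 2's margin = v2(B) - v2(A) = 79 - 53 = 26
Step 3: Total margin = 9 + 26 = 35

35


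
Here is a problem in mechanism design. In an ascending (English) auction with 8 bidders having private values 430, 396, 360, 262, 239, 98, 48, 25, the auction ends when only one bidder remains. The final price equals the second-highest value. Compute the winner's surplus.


Step 1: Identify the highest value: 430
Step 2: Identify the second-highest value: 396
Step 3: The final price = second-highest value = 396
Step 4: Surplus = 430 - 396 = 34

34
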